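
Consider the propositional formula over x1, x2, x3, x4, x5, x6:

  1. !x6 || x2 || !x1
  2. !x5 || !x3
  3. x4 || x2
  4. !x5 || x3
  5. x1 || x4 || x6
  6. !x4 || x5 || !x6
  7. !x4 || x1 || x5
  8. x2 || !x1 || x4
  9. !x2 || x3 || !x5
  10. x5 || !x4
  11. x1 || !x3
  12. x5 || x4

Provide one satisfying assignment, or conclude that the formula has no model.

UNSATISFIABLE

Case x5 = false:
Unit clause (!x4) forces x4 = false.
Now (x4) is unsatisfied and unit — conflict.
Backtrack on x5: now try x5 = true.
Unit clause (!x3) forces x3 = false.
Now (x3) is unsatisfied and unit — conflict.
Neither x5 = true nor x5 = false works.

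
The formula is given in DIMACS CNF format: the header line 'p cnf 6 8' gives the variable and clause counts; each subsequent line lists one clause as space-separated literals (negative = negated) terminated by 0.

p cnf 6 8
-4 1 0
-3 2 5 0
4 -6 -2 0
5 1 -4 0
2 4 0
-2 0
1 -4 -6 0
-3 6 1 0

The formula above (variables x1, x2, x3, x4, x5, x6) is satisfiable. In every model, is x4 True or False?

True

Suppose x4 = False.
(x2) alone gives x2 = True.
But (¬x2) is also a unit clause — contradiction.
So every satisfying assignment has x4 = True.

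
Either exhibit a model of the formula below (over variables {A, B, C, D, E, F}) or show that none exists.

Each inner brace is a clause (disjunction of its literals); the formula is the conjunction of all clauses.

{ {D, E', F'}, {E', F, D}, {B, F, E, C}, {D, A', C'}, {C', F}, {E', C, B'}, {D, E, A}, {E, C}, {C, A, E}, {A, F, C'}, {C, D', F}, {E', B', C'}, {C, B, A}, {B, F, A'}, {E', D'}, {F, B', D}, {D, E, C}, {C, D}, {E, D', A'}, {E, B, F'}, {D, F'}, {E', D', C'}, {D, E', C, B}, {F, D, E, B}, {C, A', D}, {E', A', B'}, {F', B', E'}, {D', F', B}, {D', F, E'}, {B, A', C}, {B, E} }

Branch on C: set C = 1.
(F) alone gives F = 1.
(D) alone gives D = 1.
(E') alone gives E = 0.
(A') alone gives A = 0.
(B) alone gives B = 1.
All clauses are satisfied.

A ↦ 0,  B ↦ 1,  C ↦ 1,  D ↦ 1,  E ↦ 0,  F ↦ 1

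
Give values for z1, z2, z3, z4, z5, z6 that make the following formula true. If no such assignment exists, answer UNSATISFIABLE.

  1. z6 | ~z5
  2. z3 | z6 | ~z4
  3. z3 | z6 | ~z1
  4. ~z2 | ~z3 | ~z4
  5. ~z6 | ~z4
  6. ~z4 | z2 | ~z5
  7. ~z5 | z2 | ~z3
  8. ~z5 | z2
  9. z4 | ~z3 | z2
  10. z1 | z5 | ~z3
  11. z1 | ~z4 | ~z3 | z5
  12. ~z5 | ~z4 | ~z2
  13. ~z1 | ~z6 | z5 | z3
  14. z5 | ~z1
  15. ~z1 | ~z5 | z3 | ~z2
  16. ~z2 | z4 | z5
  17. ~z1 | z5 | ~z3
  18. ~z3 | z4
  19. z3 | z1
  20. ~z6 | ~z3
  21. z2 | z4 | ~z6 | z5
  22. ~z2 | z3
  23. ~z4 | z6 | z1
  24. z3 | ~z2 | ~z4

UNSATISFIABLE

Case z6 = 1:
From the singleton clause (~z4), z4 = 0.
From the singleton clause (~z3), z3 = 0.
From the singleton clause (z1), z1 = 1.
From the singleton clause (z5), z5 = 1.
From the singleton clause (z2), z2 = 1.
Now (~z2) is unsatisfied and unit — conflict.
So z6 must be the other value — set z6 = 0.
From the singleton clause (~z5), z5 = 0.
From the singleton clause (~z1), z1 = 0.
From the singleton clause (~z3), z3 = 0.
Now (z3) is unsatisfied and unit — conflict.
Both values of z6 lead to a conflict.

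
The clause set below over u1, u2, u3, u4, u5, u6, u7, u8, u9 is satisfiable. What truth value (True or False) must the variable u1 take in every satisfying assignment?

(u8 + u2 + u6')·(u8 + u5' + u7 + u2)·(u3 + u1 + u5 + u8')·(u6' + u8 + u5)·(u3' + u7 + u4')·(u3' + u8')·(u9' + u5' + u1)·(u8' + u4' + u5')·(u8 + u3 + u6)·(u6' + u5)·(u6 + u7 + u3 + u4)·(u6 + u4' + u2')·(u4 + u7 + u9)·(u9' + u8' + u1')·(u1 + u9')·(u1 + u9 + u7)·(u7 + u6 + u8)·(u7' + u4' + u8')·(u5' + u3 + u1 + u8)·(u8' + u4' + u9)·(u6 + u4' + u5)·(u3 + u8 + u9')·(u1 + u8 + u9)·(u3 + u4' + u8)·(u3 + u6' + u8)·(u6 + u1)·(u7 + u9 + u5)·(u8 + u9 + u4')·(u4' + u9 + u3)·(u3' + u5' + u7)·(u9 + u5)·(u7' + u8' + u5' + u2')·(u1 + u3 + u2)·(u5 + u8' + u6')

True

Suppose u1 = 0.
Unit clause (u9') forces u9 = 0.
Unit clause (u7) forces u7 = 1.
Unit clause (u8) forces u8 = 1.
Unit clause (u3') forces u3 = 0.
Unit clause (u5) forces u5 = 1.
Unit clause (u4') forces u4 = 0.
Unit clause (u6) forces u6 = 1.
Unit clause (u2') forces u2 = 0.
Now (u2) is unsatisfied and unit — conflict.
So every satisfying assignment has u1 = True.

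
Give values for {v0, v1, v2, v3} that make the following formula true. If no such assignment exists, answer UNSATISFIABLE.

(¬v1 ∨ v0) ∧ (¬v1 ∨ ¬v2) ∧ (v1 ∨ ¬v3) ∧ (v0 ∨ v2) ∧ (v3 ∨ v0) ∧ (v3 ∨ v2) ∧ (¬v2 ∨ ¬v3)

Case v1 = False:
(¬v3) alone gives v3 = False.
(v0) alone gives v0 = True.
(v2) alone gives v2 = True.
This assignment satisfies each clause.

v0: True,  v1: False,  v2: True,  v3: False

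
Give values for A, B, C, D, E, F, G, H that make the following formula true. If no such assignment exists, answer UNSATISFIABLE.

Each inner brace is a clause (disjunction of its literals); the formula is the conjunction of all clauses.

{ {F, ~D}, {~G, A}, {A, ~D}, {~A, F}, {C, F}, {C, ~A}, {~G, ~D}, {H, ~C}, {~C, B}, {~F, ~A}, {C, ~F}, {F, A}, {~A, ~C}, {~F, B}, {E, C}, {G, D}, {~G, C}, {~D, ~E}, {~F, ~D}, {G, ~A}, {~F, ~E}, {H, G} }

UNSATISFIABLE

Case F = 1:
From the singleton clause (~A), A = 0.
From the singleton clause (~G), G = 0.
From the singleton clause (~D), D = 0.
That conflicts with the unit clause (D).
So F must be the other value — set F = 0.
From the singleton clause (~D), D = 0.
From the singleton clause (~A), A = 0.
That conflicts with the unit clause (A).
Either choice for F ends in contradiction.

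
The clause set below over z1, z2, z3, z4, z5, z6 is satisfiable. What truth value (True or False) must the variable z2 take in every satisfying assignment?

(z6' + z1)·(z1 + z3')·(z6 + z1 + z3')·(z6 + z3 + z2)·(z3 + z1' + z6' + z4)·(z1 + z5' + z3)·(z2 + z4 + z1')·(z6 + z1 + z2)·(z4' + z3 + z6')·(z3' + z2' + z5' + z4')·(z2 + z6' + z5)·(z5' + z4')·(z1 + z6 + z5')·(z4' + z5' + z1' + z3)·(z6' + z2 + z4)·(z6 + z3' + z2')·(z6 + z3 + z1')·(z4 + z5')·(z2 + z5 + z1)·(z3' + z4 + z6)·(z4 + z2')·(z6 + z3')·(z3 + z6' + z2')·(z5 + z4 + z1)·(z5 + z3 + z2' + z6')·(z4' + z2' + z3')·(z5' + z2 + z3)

Suppose z2 = 0.
Suppose z6 = 0.
(z3) alone gives z3 = 1.
That conflicts with the unit clause (z3').
So z6 must be the other value — set z6 = 1.
(z1) alone gives z1 = 1.
(z4) alone gives z4 = 1.
(z3) alone gives z3 = 1.
(z5) alone gives z5 = 1.
That conflicts with the unit clause (z5').
Both values of z6 lead to a conflict.
So every satisfying assignment has z2 = True.

True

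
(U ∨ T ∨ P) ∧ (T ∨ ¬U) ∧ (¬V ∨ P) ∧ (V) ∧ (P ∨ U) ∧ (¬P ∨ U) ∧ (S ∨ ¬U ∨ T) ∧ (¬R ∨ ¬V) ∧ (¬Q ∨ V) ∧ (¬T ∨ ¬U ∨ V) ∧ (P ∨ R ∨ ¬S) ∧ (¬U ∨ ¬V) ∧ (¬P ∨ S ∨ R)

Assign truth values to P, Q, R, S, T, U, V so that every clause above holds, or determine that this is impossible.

From the singleton clause (V), V = True.
From the singleton clause (P), P = True.
From the singleton clause (U), U = True.
Now (¬U) is unsatisfied and unit — conflict.

UNSATISFIABLE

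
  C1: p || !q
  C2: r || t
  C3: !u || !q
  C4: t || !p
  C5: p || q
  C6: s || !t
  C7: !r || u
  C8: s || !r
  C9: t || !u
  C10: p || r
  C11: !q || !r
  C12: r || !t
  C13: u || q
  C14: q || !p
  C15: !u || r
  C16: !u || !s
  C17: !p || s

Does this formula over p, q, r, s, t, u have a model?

Unsatisfiable

Case p = true:
(t) alone gives t = true.
(s) alone gives s = true.
(r) alone gives r = true.
(u) alone gives u = true.
Now (!u) is unsatisfied and unit — conflict.
Undo p and try p = false.
(!q) alone gives q = false.
Now (q) is unsatisfied and unit — conflict.
Neither p = true nor p = false works.
No assignment satisfies every clause.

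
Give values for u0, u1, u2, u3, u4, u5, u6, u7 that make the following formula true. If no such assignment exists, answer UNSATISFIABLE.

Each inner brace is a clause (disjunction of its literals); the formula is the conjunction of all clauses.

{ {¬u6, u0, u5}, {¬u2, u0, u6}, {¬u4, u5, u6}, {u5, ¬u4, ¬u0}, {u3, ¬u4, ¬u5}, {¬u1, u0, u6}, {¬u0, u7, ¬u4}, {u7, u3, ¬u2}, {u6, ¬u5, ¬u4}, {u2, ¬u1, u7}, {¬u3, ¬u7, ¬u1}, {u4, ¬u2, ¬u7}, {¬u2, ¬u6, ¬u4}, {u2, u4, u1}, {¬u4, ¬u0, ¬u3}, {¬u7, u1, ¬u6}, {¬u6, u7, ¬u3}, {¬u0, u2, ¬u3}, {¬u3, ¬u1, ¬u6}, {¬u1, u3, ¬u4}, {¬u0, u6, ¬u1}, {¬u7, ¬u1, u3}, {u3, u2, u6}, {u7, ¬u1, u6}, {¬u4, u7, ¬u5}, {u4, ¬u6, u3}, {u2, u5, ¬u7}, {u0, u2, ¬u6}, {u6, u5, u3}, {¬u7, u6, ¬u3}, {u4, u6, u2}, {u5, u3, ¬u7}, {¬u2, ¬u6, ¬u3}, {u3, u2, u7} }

u0: True,  u1: False,  u2: True,  u3: True,  u4: False,  u5: True,  u6: False,  u7: False

Branch on u6: set u6 = False.
Branch on u2: set u2 = True.
Unit clause (u0) forces u0 = True.
Unit clause (¬u1) forces u1 = False.
Branch on u4: set u4 = False.
Unit clause (¬u7) forces u7 = False.
Unit clause (u3) forces u3 = True.
Every clause is now satisfied; u5 is unconstrained.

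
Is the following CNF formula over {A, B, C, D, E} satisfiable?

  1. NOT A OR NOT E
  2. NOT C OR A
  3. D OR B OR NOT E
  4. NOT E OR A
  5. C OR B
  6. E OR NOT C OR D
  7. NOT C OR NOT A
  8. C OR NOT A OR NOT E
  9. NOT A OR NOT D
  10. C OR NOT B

Case A = false:
(NOT C) alone gives C = false.
(NOT E) alone gives E = false.
(B) alone gives B = true.
But (NOT B) is also a unit clause — contradiction.
That branch fails; take A = true instead.
(NOT E) alone gives E = false.
(NOT C) alone gives C = false.
(B) alone gives B = true.
But (NOT B) is also a unit clause — contradiction.
Either choice for A ends in contradiction.
No assignment satisfies every clause.

No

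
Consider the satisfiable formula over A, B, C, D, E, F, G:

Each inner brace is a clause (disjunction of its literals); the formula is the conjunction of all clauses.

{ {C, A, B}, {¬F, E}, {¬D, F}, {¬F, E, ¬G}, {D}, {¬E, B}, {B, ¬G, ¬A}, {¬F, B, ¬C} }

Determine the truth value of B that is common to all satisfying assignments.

True

Suppose B = False.
The clause (D) is unit, so D = True.
The clause (F) is unit, so F = True.
The clause (E) is unit, so E = True.
Now (¬E) is unsatisfied and unit — conflict.
So every satisfying assignment has B = True.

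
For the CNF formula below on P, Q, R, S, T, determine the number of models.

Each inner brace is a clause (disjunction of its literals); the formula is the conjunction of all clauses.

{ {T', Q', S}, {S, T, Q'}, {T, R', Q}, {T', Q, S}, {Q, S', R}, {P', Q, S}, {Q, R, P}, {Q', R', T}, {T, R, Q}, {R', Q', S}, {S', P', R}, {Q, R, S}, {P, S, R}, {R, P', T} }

There are 2^5 = 32 truth assignments over (P, Q, R, S, T).
Split on T. With T = 1, the clauses containing T are satisfied and T' drops from the rest; 5 of the 2^4 = 16 assignments to the other variables satisfy what remains.
With T = 0, by the same count on the reduced clause set, 1 assignment works.
(One model: P=F, Q=F, R=T, S=T, T=T.)
Total: 5 + 1 = 6.

6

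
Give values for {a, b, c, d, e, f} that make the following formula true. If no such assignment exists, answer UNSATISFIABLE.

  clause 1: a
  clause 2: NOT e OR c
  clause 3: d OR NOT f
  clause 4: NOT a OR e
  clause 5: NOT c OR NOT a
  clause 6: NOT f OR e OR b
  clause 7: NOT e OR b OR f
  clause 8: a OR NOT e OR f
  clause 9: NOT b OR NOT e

UNSATISFIABLE

The clause (a) is unit, so a = true.
The clause (e) is unit, so e = true.
The clause (c) is unit, so c = true.
Now (NOT c) is unsatisfied and unit — conflict.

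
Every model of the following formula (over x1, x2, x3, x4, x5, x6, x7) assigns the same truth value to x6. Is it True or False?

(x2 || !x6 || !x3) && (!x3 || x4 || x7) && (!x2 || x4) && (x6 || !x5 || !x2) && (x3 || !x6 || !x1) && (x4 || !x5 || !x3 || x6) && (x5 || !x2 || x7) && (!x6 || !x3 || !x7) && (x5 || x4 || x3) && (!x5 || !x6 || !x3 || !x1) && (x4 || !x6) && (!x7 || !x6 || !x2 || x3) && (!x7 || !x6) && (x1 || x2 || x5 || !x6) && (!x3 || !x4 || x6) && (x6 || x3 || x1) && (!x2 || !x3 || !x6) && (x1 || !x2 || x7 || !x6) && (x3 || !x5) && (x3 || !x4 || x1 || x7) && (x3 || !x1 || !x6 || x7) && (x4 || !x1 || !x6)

Suppose x6 = true.
The clause (x4) is unit, so x4 = true.
The clause (!x7) is unit, so x7 = false.
Try x2 = true.
The clause (x5) is unit, so x5 = true.
The clause (!x3) is unit, so x3 = false.
That conflicts with the unit clause (x3).
Backtrack on x2: now try x2 = false.
The clause (!x3) is unit, so x3 = false.
The clause (!x1) is unit, so x1 = false.
That conflicts with the unit clause (x1).
Neither x2 = true nor x2 = false works.
So every satisfying assignment has x6 = False.

False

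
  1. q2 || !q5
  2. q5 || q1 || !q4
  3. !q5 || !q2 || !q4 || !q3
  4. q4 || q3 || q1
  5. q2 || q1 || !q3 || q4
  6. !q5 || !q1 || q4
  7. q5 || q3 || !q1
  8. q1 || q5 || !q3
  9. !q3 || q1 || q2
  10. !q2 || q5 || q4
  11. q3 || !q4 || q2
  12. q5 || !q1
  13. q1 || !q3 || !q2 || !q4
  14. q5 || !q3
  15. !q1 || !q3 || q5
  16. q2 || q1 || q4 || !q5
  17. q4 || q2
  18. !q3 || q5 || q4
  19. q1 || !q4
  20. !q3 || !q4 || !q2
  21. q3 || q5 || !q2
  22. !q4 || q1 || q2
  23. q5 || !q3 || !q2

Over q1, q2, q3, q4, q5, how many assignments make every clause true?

There are 2^5 = 32 truth assignments over (q1, q2, q3, q4, q5).
Split on q4. With q4 = true, the clauses containing q4 are satisfied and !q4 drops from the rest; 1 of the 2^4 = 16 assignments to the other variables satisfy what remains.
With q4 = false, by the same count on the reduced clause set, 1 assignment works.
(One model: q1=F, q2=T, q3=T, q4=F, q5=T.)
Total: 1 + 1 = 2.

2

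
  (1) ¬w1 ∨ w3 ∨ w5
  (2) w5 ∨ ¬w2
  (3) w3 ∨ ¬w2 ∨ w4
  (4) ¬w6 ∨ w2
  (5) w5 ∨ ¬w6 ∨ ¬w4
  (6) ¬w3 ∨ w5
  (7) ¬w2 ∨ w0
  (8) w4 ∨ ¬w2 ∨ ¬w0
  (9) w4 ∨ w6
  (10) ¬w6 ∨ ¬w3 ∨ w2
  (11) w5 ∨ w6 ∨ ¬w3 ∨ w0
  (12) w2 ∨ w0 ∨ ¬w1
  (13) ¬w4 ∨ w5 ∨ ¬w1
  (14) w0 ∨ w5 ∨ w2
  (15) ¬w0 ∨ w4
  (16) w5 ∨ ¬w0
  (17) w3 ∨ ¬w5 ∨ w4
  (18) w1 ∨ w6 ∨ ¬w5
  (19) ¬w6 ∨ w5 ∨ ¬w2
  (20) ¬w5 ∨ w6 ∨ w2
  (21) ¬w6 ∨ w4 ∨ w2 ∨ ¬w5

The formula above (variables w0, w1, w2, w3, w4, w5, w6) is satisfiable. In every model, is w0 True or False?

True

Suppose w0 = False.
The clause (¬w2) is unit, so w2 = False.
The clause (¬w6) is unit, so w6 = False.
The clause (w4) is unit, so w4 = True.
The clause (¬w1) is unit, so w1 = False.
The clause (w5) is unit, so w5 = True.
But (¬w5) is also a unit clause — contradiction.
So every satisfying assignment has w0 = True.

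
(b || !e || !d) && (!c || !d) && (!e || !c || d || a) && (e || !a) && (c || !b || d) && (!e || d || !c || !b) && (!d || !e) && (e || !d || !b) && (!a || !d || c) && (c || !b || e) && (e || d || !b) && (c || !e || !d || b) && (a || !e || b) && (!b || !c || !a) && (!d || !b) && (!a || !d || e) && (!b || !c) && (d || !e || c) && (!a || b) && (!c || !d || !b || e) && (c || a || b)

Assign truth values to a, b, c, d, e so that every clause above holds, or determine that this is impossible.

Suppose c = true.
(!d) alone gives d = false.
(!b) alone gives b = false.
(!a) alone gives a = false.
(!e) alone gives e = false.
This assignment satisfies each clause.

a=false,  b=false,  c=true,  d=false,  e=false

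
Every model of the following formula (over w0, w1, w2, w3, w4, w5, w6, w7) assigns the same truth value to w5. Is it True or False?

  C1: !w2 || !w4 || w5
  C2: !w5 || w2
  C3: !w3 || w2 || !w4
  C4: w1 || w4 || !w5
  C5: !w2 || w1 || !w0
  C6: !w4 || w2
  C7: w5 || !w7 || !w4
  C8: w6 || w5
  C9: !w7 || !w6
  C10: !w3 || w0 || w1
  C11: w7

Suppose w5 = false.
From the singleton clause (w6), w6 = true.
From the singleton clause (!w7), w7 = false.
But (w7) is also a unit clause — contradiction.
So every satisfying assignment has w5 = True.

True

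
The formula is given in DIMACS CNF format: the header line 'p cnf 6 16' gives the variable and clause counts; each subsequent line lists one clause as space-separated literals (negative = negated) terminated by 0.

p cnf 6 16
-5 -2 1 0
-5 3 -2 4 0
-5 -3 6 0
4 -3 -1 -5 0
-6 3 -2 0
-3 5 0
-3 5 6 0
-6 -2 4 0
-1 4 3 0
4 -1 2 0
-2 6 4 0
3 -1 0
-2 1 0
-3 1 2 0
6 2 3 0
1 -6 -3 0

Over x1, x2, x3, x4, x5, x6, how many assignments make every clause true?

There are 2^6 = 64 truth assignments over (x1, x2, x3, x4, x5, x6).
Split on x1. With x1 = True, the clauses containing x1 are satisfied and ¬x1 drops from the rest; 2 of the 2^5 = 32 assignments to the other variables satisfy what remains.
With x1 = False, by the same count on the reduced clause set, 4 assignments work.
Total: 2 + 4 = 6.

6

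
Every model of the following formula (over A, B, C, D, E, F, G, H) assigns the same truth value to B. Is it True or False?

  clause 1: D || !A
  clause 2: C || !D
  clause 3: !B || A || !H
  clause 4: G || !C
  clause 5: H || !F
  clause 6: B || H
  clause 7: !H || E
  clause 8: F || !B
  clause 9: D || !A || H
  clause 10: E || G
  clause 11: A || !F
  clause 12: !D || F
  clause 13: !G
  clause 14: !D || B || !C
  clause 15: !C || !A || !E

Suppose B = true.
The clause (F) is unit, so F = true.
The clause (H) is unit, so H = true.
The clause (A) is unit, so A = true.
The clause (D) is unit, so D = true.
The clause (C) is unit, so C = true.
The clause (G) is unit, so G = true.
Now (!G) is unsatisfied and unit — conflict.
So every satisfying assignment has B = False.

False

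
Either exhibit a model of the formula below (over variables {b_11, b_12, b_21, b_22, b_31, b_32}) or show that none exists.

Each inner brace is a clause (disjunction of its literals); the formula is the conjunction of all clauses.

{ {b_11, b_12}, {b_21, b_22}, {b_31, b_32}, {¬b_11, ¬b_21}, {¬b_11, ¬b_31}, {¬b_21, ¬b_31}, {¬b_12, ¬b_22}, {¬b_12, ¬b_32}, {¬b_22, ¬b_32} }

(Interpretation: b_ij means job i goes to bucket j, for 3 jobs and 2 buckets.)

UNSATISFIABLE

Try b_11 = True.
(¬b_21) alone gives b_21 = False.
(b_22) alone gives b_22 = True.
(¬b_31) alone gives b_31 = False.
(b_32) alone gives b_32 = True.
That conflicts with the unit clause (¬b_32).
That branch fails; take b_11 = False instead.
(b_12) alone gives b_12 = True.
(¬b_22) alone gives b_22 = False.
(b_21) alone gives b_21 = True.
(¬b_31) alone gives b_31 = False.
(b_32) alone gives b_32 = True.
That conflicts with the unit clause (¬b_32).
Either choice for b_11 ends in contradiction.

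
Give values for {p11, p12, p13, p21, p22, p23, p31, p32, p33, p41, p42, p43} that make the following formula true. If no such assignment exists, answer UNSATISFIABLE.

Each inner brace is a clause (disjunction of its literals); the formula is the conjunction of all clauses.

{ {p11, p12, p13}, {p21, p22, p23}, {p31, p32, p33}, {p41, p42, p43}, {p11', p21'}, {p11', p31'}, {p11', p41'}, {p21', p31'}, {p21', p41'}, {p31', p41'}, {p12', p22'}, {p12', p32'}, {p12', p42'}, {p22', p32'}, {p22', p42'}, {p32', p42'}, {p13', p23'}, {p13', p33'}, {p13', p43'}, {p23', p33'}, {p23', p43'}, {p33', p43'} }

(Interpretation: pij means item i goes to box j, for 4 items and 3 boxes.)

Try p11 = 0.
Try p12 = 1.
Unit clause (p22') forces p22 = 0.
Unit clause (p32') forces p32 = 0.
Unit clause (p42') forces p42 = 0.
Try p21 = 1.
Unit clause (p31') forces p31 = 0.
Unit clause (p33) forces p33 = 1.
Unit clause (p41') forces p41 = 0.
Unit clause (p43) forces p43 = 1.
But (p43') is also a unit clause — contradiction.
Backtrack on p21: now try p21 = 0.
Unit clause (p23) forces p23 = 1.
Unit clause (p13') forces p13 = 0.
Unit clause (p33') forces p33 = 0.
Unit clause (p31) forces p31 = 1.
Unit clause (p41') forces p41 = 0.
Unit clause (p43) forces p43 = 1.
But (p43') is also a unit clause — contradiction.
Both values of p21 lead to a conflict.
Backtrack on p12: now try p12 = 0.
Unit clause (p13) forces p13 = 1.
Unit clause (p23') forces p23 = 0.
Unit clause (p33') forces p33 = 0.
Unit clause (p43') forces p43 = 0.
Try p21 = 1.
Unit clause (p31') forces p31 = 0.
Unit clause (p32) forces p32 = 1.
Unit clause (p41') forces p41 = 0.
Unit clause (p42) forces p42 = 1.
But (p42') is also a unit clause — contradiction.
Backtrack on p21: now try p21 = 0.
Unit clause (p22) forces p22 = 1.
Unit clause (p32') forces p32 = 0.
Unit clause (p31) forces p31 = 1.
Unit clause (p41') forces p41 = 0.
Unit clause (p42) forces p42 = 1.
But (p42') is also a unit clause — contradiction.
Both values of p21 lead to a conflict.
Both values of p12 lead to a conflict.
Backtrack on p11: now try p11 = 1.
Unit clause (p21') forces p21 = 0.
Unit clause (p31') forces p31 = 0.
Unit clause (p41') forces p41 = 0.
Try p22 = 1.
Unit clause (p12') forces p12 = 0.
Unit clause (p32') forces p32 = 0.
Unit clause (p33) forces p33 = 1.
Unit clause (p42') forces p42 = 0.
Unit clause (p43) forces p43 = 1.
But (p43') is also a unit clause — contradiction.
Backtrack on p22: now try p22 = 0.
Unit clause (p23) forces p23 = 1.
Unit clause (p13') forces p13 = 0.
Unit clause (p33') forces p33 = 0.
Unit clause (p32) forces p32 = 1.
Unit clause (p12') forces p12 = 0.
Unit clause (p42') forces p42 = 0.
Unit clause (p43) forces p43 = 1.
But (p43') is also a unit clause — contradiction.
Both values of p22 lead to a conflict.
Both values of p11 lead to a conflict.

UNSATISFIABLE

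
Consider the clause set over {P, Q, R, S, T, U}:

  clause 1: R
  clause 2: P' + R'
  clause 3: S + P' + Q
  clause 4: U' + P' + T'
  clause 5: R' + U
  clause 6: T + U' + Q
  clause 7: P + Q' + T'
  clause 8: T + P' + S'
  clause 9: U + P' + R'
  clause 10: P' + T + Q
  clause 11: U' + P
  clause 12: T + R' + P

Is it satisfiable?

No, unsatisfiable

Unit clause (R) forces R = 1.
Unit clause (P') forces P = 0.
Unit clause (U) forces U = 1.
But (U') is also a unit clause — contradiction.
No assignment satisfies every clause.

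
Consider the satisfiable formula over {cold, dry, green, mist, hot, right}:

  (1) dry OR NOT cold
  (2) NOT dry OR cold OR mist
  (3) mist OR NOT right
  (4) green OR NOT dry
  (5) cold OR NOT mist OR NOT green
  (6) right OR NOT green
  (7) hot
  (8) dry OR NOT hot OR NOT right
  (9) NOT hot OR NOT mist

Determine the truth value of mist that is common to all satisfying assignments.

Suppose mist = true.
(hot) alone gives hot = true.
But (NOT hot) is also a unit clause — contradiction.
So every satisfying assignment has mist = False.

False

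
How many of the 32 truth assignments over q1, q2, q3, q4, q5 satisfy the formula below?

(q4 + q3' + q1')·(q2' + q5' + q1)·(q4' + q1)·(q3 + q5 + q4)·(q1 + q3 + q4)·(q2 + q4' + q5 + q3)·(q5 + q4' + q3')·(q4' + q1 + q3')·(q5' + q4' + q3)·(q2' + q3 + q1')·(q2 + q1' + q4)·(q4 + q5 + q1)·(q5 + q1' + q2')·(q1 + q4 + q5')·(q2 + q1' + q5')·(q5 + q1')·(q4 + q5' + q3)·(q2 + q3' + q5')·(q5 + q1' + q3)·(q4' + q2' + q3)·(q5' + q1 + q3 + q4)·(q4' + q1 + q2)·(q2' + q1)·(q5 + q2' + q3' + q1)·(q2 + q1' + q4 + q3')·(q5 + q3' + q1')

There are 2^5 = 32 truth assignments over (q1, q2, q3, q4, q5).
Split on q5. With q5 = 1, the clauses containing q5 are satisfied and q5' drops from the rest; 1 of the 2^4 = 16 assignments to the other variables satisfy what remains.
With q5 = 0, by the same count on the reduced clause set, 0 assignments work.
Total: 1 + 0 = 1.

1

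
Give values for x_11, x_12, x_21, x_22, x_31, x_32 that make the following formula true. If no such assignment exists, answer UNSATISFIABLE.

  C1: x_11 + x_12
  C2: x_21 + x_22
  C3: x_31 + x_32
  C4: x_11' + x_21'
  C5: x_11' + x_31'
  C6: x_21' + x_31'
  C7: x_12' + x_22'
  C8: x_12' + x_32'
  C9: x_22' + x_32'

Try x_11 = 1.
Unit clause (x_21') forces x_21 = 0.
Unit clause (x_22) forces x_22 = 1.
Unit clause (x_31') forces x_31 = 0.
Unit clause (x_32) forces x_32 = 1.
Now (x_32') is unsatisfied and unit — conflict.
So x_11 must be the other value — set x_11 = 0.
Unit clause (x_12) forces x_12 = 1.
Unit clause (x_22') forces x_22 = 0.
Unit clause (x_21) forces x_21 = 1.
Unit clause (x_31') forces x_31 = 0.
Unit clause (x_32) forces x_32 = 1.
Now (x_32') is unsatisfied and unit — conflict.
Both values of x_11 lead to a conflict.

UNSATISFIABLE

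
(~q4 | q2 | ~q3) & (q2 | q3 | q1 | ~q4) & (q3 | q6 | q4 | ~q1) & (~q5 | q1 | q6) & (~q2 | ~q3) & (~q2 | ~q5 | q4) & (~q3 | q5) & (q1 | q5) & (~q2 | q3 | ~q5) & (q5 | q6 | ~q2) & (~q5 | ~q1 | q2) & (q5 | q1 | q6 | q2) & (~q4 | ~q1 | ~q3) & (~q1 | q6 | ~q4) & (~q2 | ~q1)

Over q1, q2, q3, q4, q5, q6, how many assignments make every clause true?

There are 2^6 = 64 truth assignments over (q1, q2, q3, q4, q5, q6).
Split on q6. With q6 = 1, the clauses containing q6 are satisfied and ~q6 drops from the rest; 4 of the 2^5 = 32 assignments to the other variables satisfy what remains.
With q6 = 0, by the same count on the reduced clause set, 0 assignments work.
Total: 4 + 0 = 4.

4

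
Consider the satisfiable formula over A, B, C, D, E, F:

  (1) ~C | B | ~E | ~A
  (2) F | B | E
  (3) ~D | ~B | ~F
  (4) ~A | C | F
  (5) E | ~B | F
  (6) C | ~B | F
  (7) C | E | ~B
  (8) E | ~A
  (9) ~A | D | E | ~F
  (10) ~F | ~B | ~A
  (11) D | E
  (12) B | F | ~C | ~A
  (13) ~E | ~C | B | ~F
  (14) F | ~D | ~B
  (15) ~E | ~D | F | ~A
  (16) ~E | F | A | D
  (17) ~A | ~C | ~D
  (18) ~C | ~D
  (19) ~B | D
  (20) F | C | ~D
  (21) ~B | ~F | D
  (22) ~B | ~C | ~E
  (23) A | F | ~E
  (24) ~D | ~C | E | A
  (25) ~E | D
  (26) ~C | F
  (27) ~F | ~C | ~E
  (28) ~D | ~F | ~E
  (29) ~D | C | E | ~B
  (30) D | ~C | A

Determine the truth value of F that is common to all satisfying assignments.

True

Suppose F = 0.
(~C) alone gives C = 0.
(~A) alone gives A = 0.
(~B) alone gives B = 0.
(E) alone gives E = 1.
But (~E) is also a unit clause — contradiction.
So every satisfying assignment has F = True.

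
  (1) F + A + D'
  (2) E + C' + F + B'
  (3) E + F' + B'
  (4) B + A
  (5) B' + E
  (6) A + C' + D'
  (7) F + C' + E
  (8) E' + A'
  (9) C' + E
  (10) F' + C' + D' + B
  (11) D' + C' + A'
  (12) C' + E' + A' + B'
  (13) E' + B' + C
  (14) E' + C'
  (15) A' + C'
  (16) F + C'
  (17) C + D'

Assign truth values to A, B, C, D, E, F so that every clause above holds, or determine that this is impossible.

Suppose B = 0.
The clause (A) is unit, so A = 1.
The clause (E') is unit, so E = 0.
The clause (C') is unit, so C = 0.
The clause (D') is unit, so D = 0.
No clause remains; F is free.

A ↦ 1; B ↦ 0; C ↦ 0; D ↦ 0; E ↦ 0; F ↦ 0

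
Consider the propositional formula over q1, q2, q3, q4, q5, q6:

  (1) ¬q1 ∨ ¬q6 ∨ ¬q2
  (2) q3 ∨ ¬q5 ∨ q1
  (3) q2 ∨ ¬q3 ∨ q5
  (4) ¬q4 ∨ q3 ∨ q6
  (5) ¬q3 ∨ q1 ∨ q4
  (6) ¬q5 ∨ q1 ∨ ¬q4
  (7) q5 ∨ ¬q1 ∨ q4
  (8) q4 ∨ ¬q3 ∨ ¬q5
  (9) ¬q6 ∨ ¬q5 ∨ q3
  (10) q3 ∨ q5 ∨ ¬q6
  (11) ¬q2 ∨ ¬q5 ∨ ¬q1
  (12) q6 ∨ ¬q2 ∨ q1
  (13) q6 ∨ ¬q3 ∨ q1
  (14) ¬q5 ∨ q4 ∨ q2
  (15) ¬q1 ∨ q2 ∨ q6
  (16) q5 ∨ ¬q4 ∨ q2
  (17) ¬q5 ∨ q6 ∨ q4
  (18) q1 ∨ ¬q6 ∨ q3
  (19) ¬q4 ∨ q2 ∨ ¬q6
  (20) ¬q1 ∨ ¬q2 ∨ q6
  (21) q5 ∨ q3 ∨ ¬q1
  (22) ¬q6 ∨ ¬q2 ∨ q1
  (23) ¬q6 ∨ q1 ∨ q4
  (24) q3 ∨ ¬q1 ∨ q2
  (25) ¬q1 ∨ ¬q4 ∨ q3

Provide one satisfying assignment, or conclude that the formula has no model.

Branch on q1: set q1 = False.
Branch on q3: set q3 = False.
From the singleton clause (¬q5), q5 = False.
From the singleton clause (¬q6), q6 = False.
From the singleton clause (¬q4), q4 = False.
From the singleton clause (¬q2), q2 = False.
All clauses are satisfied.

q1 ↦ False,  q2 ↦ False,  q3 ↦ False,  q4 ↦ False,  q5 ↦ False,  q6 ↦ False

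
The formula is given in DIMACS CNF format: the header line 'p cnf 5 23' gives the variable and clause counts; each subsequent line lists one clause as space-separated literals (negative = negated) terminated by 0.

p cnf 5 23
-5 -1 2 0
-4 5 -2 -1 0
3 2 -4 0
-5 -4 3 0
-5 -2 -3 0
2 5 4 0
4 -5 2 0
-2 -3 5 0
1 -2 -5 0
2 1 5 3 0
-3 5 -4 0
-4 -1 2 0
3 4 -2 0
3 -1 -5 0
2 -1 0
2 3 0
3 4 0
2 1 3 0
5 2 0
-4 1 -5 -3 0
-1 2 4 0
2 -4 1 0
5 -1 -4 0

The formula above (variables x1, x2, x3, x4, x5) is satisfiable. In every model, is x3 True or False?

Suppose x3 = True.
Case x5 = False:
From the singleton clause (¬x2), x2 = False.
Now (x2) is unsatisfied and unit — conflict.
Undo x5 and try x5 = True.
From the singleton clause (¬x2), x2 = False.
From the singleton clause (¬x1), x1 = False.
From the singleton clause (x4), x4 = True.
Now (¬x4) is unsatisfied and unit — conflict.
Both values of x5 lead to a conflict.
So every satisfying assignment has x3 = False.

False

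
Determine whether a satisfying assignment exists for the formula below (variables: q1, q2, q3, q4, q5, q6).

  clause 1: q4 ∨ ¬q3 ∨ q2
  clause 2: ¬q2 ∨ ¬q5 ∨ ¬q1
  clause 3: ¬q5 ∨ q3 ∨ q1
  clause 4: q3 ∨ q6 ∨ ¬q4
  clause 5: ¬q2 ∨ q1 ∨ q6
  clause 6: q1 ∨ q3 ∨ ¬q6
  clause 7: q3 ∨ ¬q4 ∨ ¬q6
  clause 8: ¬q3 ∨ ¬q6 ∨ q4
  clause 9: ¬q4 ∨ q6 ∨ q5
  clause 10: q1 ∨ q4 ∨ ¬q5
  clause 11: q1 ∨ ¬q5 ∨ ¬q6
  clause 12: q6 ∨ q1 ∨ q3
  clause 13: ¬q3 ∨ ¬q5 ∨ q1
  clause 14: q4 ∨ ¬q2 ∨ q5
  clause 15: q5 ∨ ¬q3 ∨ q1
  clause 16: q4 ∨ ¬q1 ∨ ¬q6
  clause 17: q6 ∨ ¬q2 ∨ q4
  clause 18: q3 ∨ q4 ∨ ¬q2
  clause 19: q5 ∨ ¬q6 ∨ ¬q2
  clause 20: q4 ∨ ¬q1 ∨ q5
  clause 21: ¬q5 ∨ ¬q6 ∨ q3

Satisfiable

Try q4 = False.
Try q3 = False.
Unit clause (¬q2) forces q2 = False.
Try q5 = True.
Unit clause (q1) forces q1 = True.
Unit clause (¬q6) forces q6 = False.
Every clause now holds.
A satisfying assignment: q1: True; q2: False; q3: False; q4: False; q5: True; q6: False.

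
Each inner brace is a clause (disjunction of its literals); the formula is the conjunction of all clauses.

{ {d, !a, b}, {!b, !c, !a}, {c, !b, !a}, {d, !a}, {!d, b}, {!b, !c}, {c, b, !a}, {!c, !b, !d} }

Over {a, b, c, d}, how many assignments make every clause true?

4

There are 2^4 = 16 truth assignments over (a, b, c, d).
Check each against the 8 clauses (columns in the order a, b, c, d):
  F F F F  ✓ satisfies all
  F F F T  ✗ fails (!d || b)
  F F T F  ✓ satisfies all
  F F T T  ✗ fails (!d || b)
  F T F F  ✓ satisfies all
  F T F T  ✓ satisfies all
  F T T F  ✗ fails (!b || !c)
  F T T T  ✗ fails (!b || !c)
  T F F F  ✗ fails (d || !a || b)
  T F F T  ✗ fails (!d || b)
  T F T F  ✗ fails (d || !a || b)
  T F T T  ✗ fails (!d || b)
  T T F F  ✗ fails (c || !b || !a)
  T T F T  ✗ fails (c || !b || !a)
  T T T F  ✗ fails (!b || !c || !a)
  T T T T  ✗ fails (!b || !c || !a)
4 of the 16 rows are models.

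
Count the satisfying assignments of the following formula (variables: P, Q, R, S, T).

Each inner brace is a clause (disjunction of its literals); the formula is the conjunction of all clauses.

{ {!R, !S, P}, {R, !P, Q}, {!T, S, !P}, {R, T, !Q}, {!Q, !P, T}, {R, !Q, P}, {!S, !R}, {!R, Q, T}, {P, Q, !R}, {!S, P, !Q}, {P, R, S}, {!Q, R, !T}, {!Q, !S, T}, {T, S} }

There are 2^5 = 32 truth assignments over (P, Q, R, S, T).
Split on T. With T = true, the clauses containing T are satisfied and !T drops from the rest; 2 of the 2^4 = 16 assignments to the other variables satisfy what remains.
With T = false, by the same count on the reduced clause set, 1 assignment works.
Total: 2 + 1 = 3.

3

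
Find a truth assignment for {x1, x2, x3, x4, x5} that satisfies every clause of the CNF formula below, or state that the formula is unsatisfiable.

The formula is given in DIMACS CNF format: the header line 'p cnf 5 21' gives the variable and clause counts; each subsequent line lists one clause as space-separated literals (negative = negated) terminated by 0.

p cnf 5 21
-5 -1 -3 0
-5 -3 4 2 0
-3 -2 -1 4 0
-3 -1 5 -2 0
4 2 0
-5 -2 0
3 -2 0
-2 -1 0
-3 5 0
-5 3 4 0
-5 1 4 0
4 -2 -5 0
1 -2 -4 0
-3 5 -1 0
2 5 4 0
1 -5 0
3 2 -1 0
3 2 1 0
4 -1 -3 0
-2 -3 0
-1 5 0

Case x4 = True:
Case x5 = False:
Unit clause (¬x3) forces x3 = False.
Unit clause (¬x2) forces x2 = False.
Unit clause (¬x1) forces x1 = False.
But (x1) is also a unit clause — contradiction.
So x5 must be the other value — set x5 = True.
Unit clause (¬x2) forces x2 = False.
Unit clause (x1) forces x1 = True.
Unit clause (¬x3) forces x3 = False.
But (x3) is also a unit clause — contradiction.
Neither x5 = True nor x5 = False works.
So x4 must be the other value — set x4 = False.
Unit clause (x2) forces x2 = True.
Unit clause (¬x5) forces x5 = False.
Unit clause (x3) forces x3 = True.
But (¬x3) is also a unit clause — contradiction.
Neither x4 = True nor x4 = False works.

UNSATISFIABLE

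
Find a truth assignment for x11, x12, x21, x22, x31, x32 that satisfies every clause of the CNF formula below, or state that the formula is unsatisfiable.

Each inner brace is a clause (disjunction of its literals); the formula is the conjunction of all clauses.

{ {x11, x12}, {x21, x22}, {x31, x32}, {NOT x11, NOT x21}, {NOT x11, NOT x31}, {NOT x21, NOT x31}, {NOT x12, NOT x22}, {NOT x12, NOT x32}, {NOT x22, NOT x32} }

UNSATISFIABLE

Try x11 = true.
The clause (NOT x21) is unit, so x21 = false.
The clause (x22) is unit, so x22 = true.
The clause (NOT x31) is unit, so x31 = false.
The clause (x32) is unit, so x32 = true.
But (NOT x32) is also a unit clause — contradiction.
So x11 must be the other value — set x11 = false.
The clause (x12) is unit, so x12 = true.
The clause (NOT x22) is unit, so x22 = false.
The clause (x21) is unit, so x21 = true.
The clause (NOT x31) is unit, so x31 = false.
The clause (x32) is unit, so x32 = true.
But (NOT x32) is also a unit clause — contradiction.
Neither x11 = true nor x11 = false works.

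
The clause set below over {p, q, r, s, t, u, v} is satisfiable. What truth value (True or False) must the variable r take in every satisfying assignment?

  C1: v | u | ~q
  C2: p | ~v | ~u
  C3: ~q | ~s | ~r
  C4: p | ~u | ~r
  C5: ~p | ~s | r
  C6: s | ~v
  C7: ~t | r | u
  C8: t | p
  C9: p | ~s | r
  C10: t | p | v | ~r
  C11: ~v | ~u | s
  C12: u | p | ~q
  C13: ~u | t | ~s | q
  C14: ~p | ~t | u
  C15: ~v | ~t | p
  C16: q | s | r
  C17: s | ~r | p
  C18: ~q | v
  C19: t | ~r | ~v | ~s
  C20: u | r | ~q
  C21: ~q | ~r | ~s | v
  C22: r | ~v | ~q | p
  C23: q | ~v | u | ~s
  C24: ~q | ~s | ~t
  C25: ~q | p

Suppose r = 0.
Branch on p: set p = 0.
The clause (t) is unit, so t = 1.
The clause (u) is unit, so u = 1.
The clause (~v) is unit, so v = 0.
The clause (~s) is unit, so s = 0.
The clause (q) is unit, so q = 1.
Now (~q) is unsatisfied and unit — conflict.
Undo p and try p = 1.
The clause (~s) is unit, so s = 0.
The clause (~v) is unit, so v = 0.
The clause (q) is unit, so q = 1.
Now (~q) is unsatisfied and unit — conflict.
Either choice for p ends in contradiction.
So every satisfying assignment has r = True.

True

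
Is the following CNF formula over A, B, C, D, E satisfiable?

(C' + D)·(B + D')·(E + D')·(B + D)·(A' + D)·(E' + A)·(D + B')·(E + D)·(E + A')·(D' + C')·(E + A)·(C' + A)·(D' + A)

Satisfiable

Suppose C = 0.
Suppose B = 1.
From the singleton clause (D), D = 1.
From the singleton clause (E), E = 1.
From the singleton clause (A), A = 1.
All clauses are satisfied.
A satisfying assignment: A ↦ 1; B ↦ 1; C ↦ 0; D ↦ 1; E ↦ 1.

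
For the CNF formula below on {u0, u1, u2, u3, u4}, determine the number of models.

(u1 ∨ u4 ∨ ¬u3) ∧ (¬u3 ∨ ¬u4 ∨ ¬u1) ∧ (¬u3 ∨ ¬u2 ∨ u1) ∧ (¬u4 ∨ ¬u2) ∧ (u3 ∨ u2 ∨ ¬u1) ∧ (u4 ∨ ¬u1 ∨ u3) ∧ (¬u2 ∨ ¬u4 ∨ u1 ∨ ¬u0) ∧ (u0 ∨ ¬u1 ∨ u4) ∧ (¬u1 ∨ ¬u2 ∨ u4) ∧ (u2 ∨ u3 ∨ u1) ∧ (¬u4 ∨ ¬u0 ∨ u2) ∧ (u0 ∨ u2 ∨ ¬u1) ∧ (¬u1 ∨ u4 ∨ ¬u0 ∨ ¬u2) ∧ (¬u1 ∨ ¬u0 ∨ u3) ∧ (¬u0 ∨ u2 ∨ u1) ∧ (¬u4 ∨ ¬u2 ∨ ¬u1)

There are 2^5 = 32 truth assignments over (u0, u1, u2, u3, u4).
Split on u1. With u1 = True, the clauses containing u1 are satisfied and ¬u1 drops from the rest; 1 of the 2^4 = 16 assignments to the other variables satisfy what remains.
With u1 = False, by the same count on the reduced clause set, 3 assignments work.
(One model: u0=F, u1=F, u2=F, u3=T, u4=T.)
Total: 1 + 3 = 4.

4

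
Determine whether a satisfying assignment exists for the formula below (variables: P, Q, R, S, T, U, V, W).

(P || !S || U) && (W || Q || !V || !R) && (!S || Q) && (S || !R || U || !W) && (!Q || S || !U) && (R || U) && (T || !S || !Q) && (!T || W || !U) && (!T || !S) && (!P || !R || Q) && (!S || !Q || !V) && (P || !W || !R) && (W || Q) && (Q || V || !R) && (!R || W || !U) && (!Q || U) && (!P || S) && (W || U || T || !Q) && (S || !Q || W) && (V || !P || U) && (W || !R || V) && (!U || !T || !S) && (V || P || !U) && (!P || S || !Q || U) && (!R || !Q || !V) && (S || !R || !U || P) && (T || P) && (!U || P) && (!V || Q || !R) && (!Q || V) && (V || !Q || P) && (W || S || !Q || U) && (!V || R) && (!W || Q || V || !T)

No, unsatisfiable

Branch on S: set S = false.
(!P) alone gives P = false.
(T) alone gives T = true.
(!U) alone gives U = false.
(R) alone gives R = true.
(!W) alone gives W = false.
(Q) alone gives Q = true.
But (!Q) is also a unit clause — contradiction.
That branch fails; take S = true instead.
(Q) alone gives Q = true.
(T) alone gives T = true.
But (!T) is also a unit clause — contradiction.
Neither S = true nor S = false works.
No assignment satisfies every clause.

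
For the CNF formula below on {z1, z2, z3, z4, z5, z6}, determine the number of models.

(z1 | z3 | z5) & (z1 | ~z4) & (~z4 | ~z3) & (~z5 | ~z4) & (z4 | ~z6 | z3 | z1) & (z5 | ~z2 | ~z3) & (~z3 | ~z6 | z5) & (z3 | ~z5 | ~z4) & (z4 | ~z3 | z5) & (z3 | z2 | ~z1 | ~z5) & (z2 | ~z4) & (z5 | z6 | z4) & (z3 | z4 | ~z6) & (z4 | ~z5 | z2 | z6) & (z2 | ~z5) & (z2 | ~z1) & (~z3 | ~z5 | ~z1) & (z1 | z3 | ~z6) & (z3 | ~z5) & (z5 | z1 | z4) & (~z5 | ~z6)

3

There are 2^6 = 64 truth assignments over (z1, z2, z3, z4, z5, z6).
Split on z6. With z6 = 1, the clauses containing z6 are satisfied and ~z6 drops from the rest; 1 of the 2^5 = 32 assignments to the other variables satisfy what remains.
With z6 = 0, by the same count on the reduced clause set, 2 assignments work.
(One model: z1=F, z2=T, z3=T, z4=F, z5=T, z6=F.)
Total: 1 + 2 = 3.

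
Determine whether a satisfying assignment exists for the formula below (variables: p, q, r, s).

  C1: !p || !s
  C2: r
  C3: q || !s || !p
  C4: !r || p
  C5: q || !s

Unit clause (r) forces r = true.
Unit clause (p) forces p = true.
Unit clause (!s) forces s = false.
No clause remains; q is free.
A satisfying assignment: p: true; q: true; r: true; s: false.

Yes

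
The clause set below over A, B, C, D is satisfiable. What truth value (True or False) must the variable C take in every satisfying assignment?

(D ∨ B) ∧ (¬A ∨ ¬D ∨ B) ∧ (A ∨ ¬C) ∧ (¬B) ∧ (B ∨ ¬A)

Suppose C = True.
Unit clause (A) forces A = True.
Unit clause (¬B) forces B = False.
But (B) is also a unit clause — contradiction.
So every satisfying assignment has C = False.

False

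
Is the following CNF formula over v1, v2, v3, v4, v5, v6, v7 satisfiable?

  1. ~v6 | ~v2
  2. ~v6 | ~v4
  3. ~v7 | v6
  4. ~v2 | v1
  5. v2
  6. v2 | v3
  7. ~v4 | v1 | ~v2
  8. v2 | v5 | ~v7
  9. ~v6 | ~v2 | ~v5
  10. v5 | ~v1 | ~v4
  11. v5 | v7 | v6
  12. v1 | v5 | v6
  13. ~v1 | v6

Unsatisfiable

Unit clause (v2) forces v2 = 1.
Unit clause (~v6) forces v6 = 0.
Unit clause (~v7) forces v7 = 0.
Unit clause (v1) forces v1 = 1.
But (~v1) is also a unit clause — contradiction.
No assignment satisfies every clause.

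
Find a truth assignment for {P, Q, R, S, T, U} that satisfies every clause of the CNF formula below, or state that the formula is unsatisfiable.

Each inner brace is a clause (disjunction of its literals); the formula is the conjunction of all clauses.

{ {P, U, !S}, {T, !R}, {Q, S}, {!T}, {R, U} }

P=false,  Q=true,  R=false,  S=true,  T=false,  U=true

The clause (!T) is unit, so T = false.
The clause (!R) is unit, so R = false.
The clause (U) is unit, so U = true.
Case Q = true:
All clauses hold; P, S can take either value.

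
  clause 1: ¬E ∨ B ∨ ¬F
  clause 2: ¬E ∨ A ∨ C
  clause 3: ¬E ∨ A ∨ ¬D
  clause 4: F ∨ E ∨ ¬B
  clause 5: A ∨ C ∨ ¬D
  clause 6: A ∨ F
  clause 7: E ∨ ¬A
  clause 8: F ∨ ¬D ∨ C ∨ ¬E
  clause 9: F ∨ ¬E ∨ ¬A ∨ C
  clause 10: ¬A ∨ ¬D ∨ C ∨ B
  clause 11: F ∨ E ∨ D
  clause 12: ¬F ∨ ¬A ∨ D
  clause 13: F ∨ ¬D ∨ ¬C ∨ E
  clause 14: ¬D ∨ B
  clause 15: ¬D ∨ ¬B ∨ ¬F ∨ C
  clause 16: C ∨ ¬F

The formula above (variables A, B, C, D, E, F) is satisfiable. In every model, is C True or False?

Suppose C = False.
(¬F) alone gives F = False.
(A) alone gives A = True.
(E) alone gives E = True.
Now (¬E) is unsatisfied and unit — conflict.
So every satisfying assignment has C = True.

True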